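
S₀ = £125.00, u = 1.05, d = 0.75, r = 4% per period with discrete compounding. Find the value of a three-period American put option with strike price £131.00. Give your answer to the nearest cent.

Risk-neutral probability p = (1 + 0.04 − 0.75)/(1.05 − 0.75) = 0.2900/0.3000 = 0.9667
Terminal stock prices: S_uuu = 144.7, S_uud = 103.4, S_udd = 73.83, S_ddd = 52.73
Terminal payoffs (K − S): max(-13.7, 0) = 0, max(27.64, 0) = 27.64, max(57.17, 0) = 57.17, max(78.27, 0) = 78.27
Node uu (S = 137.8): continuation = 1/1.04·[0.9667·0.0000 + 0.0333·27.6406] = 0.8859; exercise value = 0.0000 ≤ continuation, so V_uu = 0.8859
Node ud (S = 98.44): continuation = 1/1.04·[0.9667·27.6406 + 0.0333·57.1719] = 27.5240; exercise value = 32.5625 > continuation, so V_ud = 32.5625 (exercise)
Node dd (S = 70.31): continuation = 1/1.04·[0.9667·57.1719 + 0.0333·78.2656] = 55.6490; exercise value = 60.6875 > continuation, so V_dd = 60.6875 (exercise)
Node u (S = 131.2): continuation = 1/1.04·[0.9667·0.8859 + 0.0333·32.5625] = 1.8671; exercise value = 0.0000 ≤ continuation, so V_u = 1.8671
Node d (S = 93.75): continuation = 1/1.04·[0.9667·32.5625 + 0.0333·60.6875] = 32.2115; exercise value = 37.2500 > continuation, so V_d = 37.2500 (exercise)
Node 0 (S = 125): continuation = 1/1.04·[0.9667·1.8671 + 0.0333·37.2500] = 2.9294; exercise value = 6.0000 > continuation, so V_0 = 6.0000 (exercise)

£6.00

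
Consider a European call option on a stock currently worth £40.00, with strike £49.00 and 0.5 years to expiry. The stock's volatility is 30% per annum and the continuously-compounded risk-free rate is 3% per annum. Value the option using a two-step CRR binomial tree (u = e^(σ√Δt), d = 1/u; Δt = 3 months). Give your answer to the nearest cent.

£1.17

CRR parameters: u = e^(σ√Δt) = e^(0.3·√0.25) = 1.1618, d = 1/u = 0.8607
Per-period rate: rΔt = 0.03·0.25 = 0.0075, so R = e^0.0075 = 1.0075
Risk-neutral probability p = (e^0.0075 − 0.8607)/(1.1618 − 0.8607) = 0.1468/0.3011 = 0.4876
Terminal stock prices: S_uu = 53.99, S_ud = 40, S_dd = 29.63
Terminal payoffs (S − K): max(4.994, 0) = 4.994, max(-9, 0) = 0, max(-19.37, 0) = 0
Node u (S = 46.47): V_u = e^(−0.0075)·[0.4876·4.9944 + 0.5124·0.0000] = 2.4169
Node d (S = 34.43): V_d = e^(−0.0075)·[0.4876·0.0000 + 0.5124·0.0000] = 0.0000
Node 0 (S = 40): V_0 = e^(−0.0075)·[0.4876·2.4169 + 0.5124·0.0000] = 1.1696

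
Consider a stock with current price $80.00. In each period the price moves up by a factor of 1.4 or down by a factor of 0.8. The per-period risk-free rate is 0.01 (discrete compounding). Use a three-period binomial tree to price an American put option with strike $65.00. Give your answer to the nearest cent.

$6.41

Risk-neutral probability p = (1 + 0.01 − 0.8)/(1.4 − 0.8) = 0.2100/0.6000 = 0.3500
Terminal stock prices: S_uuu = 219.5, S_uud = 125.4, S_udd = 71.68, S_ddd = 40.96
Terminal payoffs (K − S): max(-154.5, 0) = 0, max(-60.44, 0) = 0, max(-6.68, 0) = 0, max(24.04, 0) = 24.04
Node uu (S = 156.8): continuation = 1/1.01·[0.3500·0.0000 + 0.6500·0.0000] = 0.0000; exercise value = 0.0000 ≤ continuation, so V_uu = 0.0000
Node ud (S = 89.6): continuation = 1/1.01·[0.3500·0.0000 + 0.6500·0.0000] = 0.0000; exercise value = 0.0000 ≤ continuation, so V_ud = 0.0000
Node dd (S = 51.2): continuation = 1/1.01·[0.3500·0.0000 + 0.6500·24.0400] = 15.4713; exercise value = 13.8000 ≤ continuation, so V_dd = 15.4713
Node u (S = 112): continuation = 1/1.01·[0.3500·0.0000 + 0.6500·0.0000] = 0.0000; exercise value = 0.0000 ≤ continuation, so V_u = 0.0000
Node d (S = 64): continuation = 1/1.01·[0.3500·0.0000 + 0.6500·15.4713] = 9.9568; exercise value = 1.0000 ≤ continuation, so V_d = 9.9568
Node 0 (S = 80): continuation = 1/1.01·[0.3500·0.0000 + 0.6500·9.9568] = 6.4078; exercise value = 0.0000 ≤ continuation, so V_0 = 6.4078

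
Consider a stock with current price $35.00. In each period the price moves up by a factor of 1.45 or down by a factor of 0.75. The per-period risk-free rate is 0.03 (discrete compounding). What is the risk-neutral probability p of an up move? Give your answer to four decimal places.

Risk-neutral probability p = (1 + 0.03 − 0.75)/(1.45 − 0.75) = 0.2800/0.7000 = 0.4000

p = 0.4000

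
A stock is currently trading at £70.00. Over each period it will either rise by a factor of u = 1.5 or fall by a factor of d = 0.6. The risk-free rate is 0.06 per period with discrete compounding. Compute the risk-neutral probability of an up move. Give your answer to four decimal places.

Risk-neutral probability p = (1 + 0.06 − 0.6)/(1.5 − 0.6) = 0.4600/0.9000 = 0.5111

p = 0.5111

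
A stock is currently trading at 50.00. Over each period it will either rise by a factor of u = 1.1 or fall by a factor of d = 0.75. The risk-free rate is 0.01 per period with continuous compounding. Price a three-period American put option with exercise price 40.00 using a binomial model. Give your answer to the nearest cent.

1.63

Risk-neutral probability p = (e^0.01 − 0.75)/(1.1 − 0.75) = 0.2601/0.3500 = 0.7430
Terminal stock prices: S_uuu = 66.55, S_uud = 45.38, S_udd = 30.94, S_ddd = 21.09
Terminal payoffs (K − S): max(-26.55, 0) = 0, max(-5.375, 0) = 0, max(9.062, 0) = 9.062, max(18.91, 0) = 18.91
Node uu (S = 60.5): continuation = e^(−0.01)·[0.7430·0.0000 + 0.2570·0.0000] = 0.0000; exercise value = 0.0000 ≤ continuation, so V_uu = 0.0000
Node ud (S = 41.25): continuation = e^(−0.01)·[0.7430·0.0000 + 0.2570·9.0625] = 2.3059; exercise value = 0.0000 ≤ continuation, so V_ud = 2.3059
Node dd (S = 28.12): continuation = e^(−0.01)·[0.7430·9.0625 + 0.2570·18.9062] = 11.4770; exercise value = 11.8750 > continuation, so V_dd = 11.8750 (exercise)
Node u (S = 55): continuation = e^(−0.01)·[0.7430·0.0000 + 0.2570·2.3059] = 0.5867; exercise value = 0.0000 ≤ continuation, so V_u = 0.5867
Node d (S = 37.5): continuation = e^(−0.01)·[0.7430·2.3059 + 0.2570·11.8750] = 4.7177; exercise value = 2.5000 ≤ continuation, so V_d = 4.7177
Node 0 (S = 50): continuation = e^(−0.01)·[0.7430·0.5867 + 0.2570·4.7177] = 1.6320; exercise value = 0.0000 ≤ continuation, so V_0 = 1.6320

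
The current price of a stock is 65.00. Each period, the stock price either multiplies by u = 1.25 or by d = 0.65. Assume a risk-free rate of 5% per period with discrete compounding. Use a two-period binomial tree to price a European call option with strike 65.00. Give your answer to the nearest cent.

14.74

Risk-neutral probability p = (1 + 0.05 − 0.65)/(1.25 − 0.65) = 0.4000/0.6000 = 0.6667
Terminal stock prices: S_uu = 101.6, S_ud = 52.81, S_dd = 27.46
Terminal payoffs (S − K): max(36.56, 0) = 36.56, max(-12.19, 0) = 0, max(-37.54, 0) = 0
Node u (S = 81.25): V_u = 1/1.05·[0.6667·36.5625 + 0.3333·0.0000] = 23.2143
Node d (S = 42.25): V_d = 1/1.05·[0.6667·0.0000 + 0.3333·0.0000] = 0.0000
Node 0 (S = 65): V_0 = 1/1.05·[0.6667·23.2143 + 0.3333·0.0000] = 14.7392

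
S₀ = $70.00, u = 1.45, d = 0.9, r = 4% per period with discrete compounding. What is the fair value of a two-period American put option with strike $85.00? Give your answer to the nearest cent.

$15.77

Risk-neutral probability p = (1 + 0.04 − 0.9)/(1.45 − 0.9) = 0.1400/0.5500 = 0.2545
Terminal stock prices: S_uu = 147.2, S_ud = 91.35, S_dd = 56.7
Terminal payoffs (K − S): max(-62.18, 0) = 0, max(-6.35, 0) = 0, max(28.3, 0) = 28.3
Node u (S = 101.5): continuation = 1/1.04·[0.2545·0.0000 + 0.7455·0.0000] = 0.0000; exercise value = 0.0000 ≤ continuation, so V_u = 0.0000
Node d (S = 63): continuation = 1/1.04·[0.2545·0.0000 + 0.7455·28.3000] = 20.2850; exercise value = 22.0000 > continuation, so V_d = 22.0000 (exercise)
Node 0 (S = 70): continuation = 1/1.04·[0.2545·0.0000 + 0.7455·22.0000] = 15.7692; exercise value = 15.0000 ≤ continuation, so V_0 = 15.7692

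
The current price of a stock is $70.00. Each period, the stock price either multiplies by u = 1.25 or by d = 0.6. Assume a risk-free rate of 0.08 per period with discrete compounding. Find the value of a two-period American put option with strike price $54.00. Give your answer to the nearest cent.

Risk-neutral probability p = (1 + 0.08 − 0.6)/(1.25 − 0.6) = 0.4800/0.6500 = 0.7385
Terminal stock prices: S_uu = 109.4, S_ud = 52.5, S_dd = 25.2
Terminal payoffs (K − S): max(-55.38, 0) = 0, max(1.5, 0) = 1.5, max(28.8, 0) = 28.8
Node u (S = 87.5): continuation = 1/1.08·[0.7385·0.0000 + 0.2615·1.5000] = 0.3632; exercise value = 0.0000 ≤ continuation, so V_u = 0.3632
Node d (S = 42): continuation = 1/1.08·[0.7385·1.5000 + 0.2615·28.8000] = 8.0000; exercise value = 12.0000 > continuation, so V_d = 12.0000 (exercise)
Node 0 (S = 70): continuation = 1/1.08·[0.7385·0.3632 + 0.2615·12.0000] = 3.1544; exercise value = 0.0000 ≤ continuation, so V_0 = 3.1544

$3.15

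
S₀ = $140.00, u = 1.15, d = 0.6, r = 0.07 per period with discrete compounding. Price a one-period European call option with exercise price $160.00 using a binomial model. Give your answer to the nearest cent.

$0.80

Risk-neutral probability p = (1 + 0.07 − 0.6)/(1.15 − 0.6) = 0.4700/0.5500 = 0.8545
Terminal stock prices: S_u = 161, S_d = 84
Terminal payoffs (S − K): max(1, 0) = 1, max(-76, 0) = 0
Node 0 (S = 140): V_0 = 1/1.07·[0.8545·1.0000 + 0.1455·0.0000] = 0.7986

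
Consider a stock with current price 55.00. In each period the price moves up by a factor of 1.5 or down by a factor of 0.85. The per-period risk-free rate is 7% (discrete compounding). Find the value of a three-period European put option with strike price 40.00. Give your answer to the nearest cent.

Risk-neutral probability p = (1 + 0.07 − 0.85)/(1.5 − 0.85) = 0.2200/0.6500 = 0.3385
Terminal stock prices: S_uuu = 185.6, S_uud = 105.2, S_udd = 59.61, S_ddd = 33.78
Terminal payoffs (K − S): max(-145.6, 0) = 0, max(-65.19, 0) = 0, max(-19.61, 0) = 0, max(6.223, 0) = 6.223
Node uu (S = 123.8): V_uu = 1/1.07·[0.3385·0.0000 + 0.6615·0.0000] = 0.0000
Node ud (S = 70.12): V_ud = 1/1.07·[0.3385·0.0000 + 0.6615·0.0000] = 0.0000
Node dd (S = 39.74): V_dd = 1/1.07·[0.3385·0.0000 + 0.6615·6.2231] = 3.8475
Node u (S = 82.5): V_u = 1/1.07·[0.3385·0.0000 + 0.6615·0.0000] = 0.0000
Node d (S = 46.75): V_d = 1/1.07·[0.3385·0.0000 + 0.6615·3.8475] = 2.3788
Node 0 (S = 55): V_0 = 1/1.07·[0.3385·0.0000 + 0.6615·2.3788] = 1.4707

1.47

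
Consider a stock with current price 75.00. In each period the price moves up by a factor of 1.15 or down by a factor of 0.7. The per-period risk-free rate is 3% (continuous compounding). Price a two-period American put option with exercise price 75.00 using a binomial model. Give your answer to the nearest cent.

Risk-neutral probability p = (e^0.03 − 0.7)/(1.15 − 0.7) = 0.3305/0.4500 = 0.7343
Terminal stock prices: S_uu = 99.19, S_ud = 60.37, S_dd = 36.75
Terminal payoffs (K − S): max(-24.19, 0) = 0, max(14.63, 0) = 14.63, max(38.25, 0) = 38.25
Node u (S = 86.25): continuation = e^(−0.03)·[0.7343·0.0000 + 0.2657·14.6250] = 3.7704; exercise value = 0.0000 ≤ continuation, so V_u = 3.7704
Node d (S = 52.5): continuation = e^(−0.03)·[0.7343·14.6250 + 0.2657·38.2500] = 20.2834; exercise value = 22.5000 > continuation, so V_d = 22.5000 (exercise)
Node 0 (S = 75): continuation = e^(−0.03)·[0.7343·3.7704 + 0.2657·22.5000] = 8.4876; exercise value = 0.0000 ≤ continuation, so V_0 = 8.4876

8.49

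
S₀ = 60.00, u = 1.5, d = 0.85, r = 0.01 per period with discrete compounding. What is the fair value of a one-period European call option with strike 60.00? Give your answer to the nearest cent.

Risk-neutral probability p = (1 + 0.01 − 0.85)/(1.5 − 0.85) = 0.1600/0.6500 = 0.2462
Terminal stock prices: S_u = 90, S_d = 51
Terminal payoffs (S − K): max(30, 0) = 30, max(-9, 0) = 0
Node 0 (S = 60): V_0 = 1/1.01·[0.2462·30.0000 + 0.7538·0.0000] = 7.3115

7.31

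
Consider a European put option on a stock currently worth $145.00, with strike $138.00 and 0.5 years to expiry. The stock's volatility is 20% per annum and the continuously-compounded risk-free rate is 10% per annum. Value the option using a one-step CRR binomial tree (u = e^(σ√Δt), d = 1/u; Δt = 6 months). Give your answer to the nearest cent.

$4.09

CRR parameters: u = e^(σ√Δt) = e^(0.2·√0.5) = 1.1519, d = 1/u = 0.8681
Per-period rate: rΔt = 0.1·0.5 = 0.05, so R = e^0.05 = 1.0513
Risk-neutral probability p = (e^0.05 − 0.8681)/(1.1519 − 0.8681) = 0.1831/0.2838 = 0.6454
Terminal stock prices: S_u = 167, S_d = 125.9
Terminal payoffs (K − S): max(-29.03, 0) = 0, max(12.12, 0) = 12.12
Node 0 (S = 145): V_0 = e^(−0.05)·[0.6454·0.0000 + 0.3546·12.1221] = 4.0892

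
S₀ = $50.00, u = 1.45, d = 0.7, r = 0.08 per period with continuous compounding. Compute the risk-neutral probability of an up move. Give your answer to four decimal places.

Risk-neutral probability p = (e^0.08 − 0.7)/(1.45 − 0.7) = 0.3833/0.7500 = 0.5110

p = 0.5110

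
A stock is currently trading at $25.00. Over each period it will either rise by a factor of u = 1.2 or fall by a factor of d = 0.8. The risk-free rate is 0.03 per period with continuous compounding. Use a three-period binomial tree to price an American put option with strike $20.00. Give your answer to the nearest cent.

Risk-neutral probability p = (e^0.03 − 0.8)/(1.2 − 0.8) = 0.2305/0.4000 = 0.5761
Terminal stock prices: S_uuu = 43.2, S_uud = 28.8, S_udd = 19.2, S_ddd = 12.8
Terminal payoffs (K − S): max(-23.2, 0) = 0, max(-8.8, 0) = 0, max(0.8, 0) = 0.8, max(7.2, 0) = 7.2
Node uu (S = 36): continuation = e^(−0.03)·[0.5761·0.0000 + 0.4239·0.0000] = 0.0000; exercise value = 0.0000 ≤ continuation, so V_uu = 0.0000
Node ud (S = 24): continuation = e^(−0.03)·[0.5761·0.0000 + 0.4239·0.8000] = 0.3291; exercise value = 0.0000 ≤ continuation, so V_ud = 0.3291
Node dd (S = 16): continuation = e^(−0.03)·[0.5761·0.8000 + 0.4239·7.2000] = 3.4089; exercise value = 4.0000 > continuation, so V_dd = 4.0000 (exercise)
Node u (S = 30): continuation = e^(−0.03)·[0.5761·0.0000 + 0.4239·0.3291] = 0.1354; exercise value = 0.0000 ≤ continuation, so V_u = 0.1354
Node d (S = 20): continuation = e^(−0.03)·[0.5761·0.3291 + 0.4239·4.0000] = 1.8293; exercise value = 0.0000 ≤ continuation, so V_d = 1.8293
Node 0 (S = 25): continuation = e^(−0.03)·[0.5761·0.1354 + 0.4239·1.8293] = 0.8282; exercise value = 0.0000 ≤ continuation, so V_0 = 0.8282

$0.83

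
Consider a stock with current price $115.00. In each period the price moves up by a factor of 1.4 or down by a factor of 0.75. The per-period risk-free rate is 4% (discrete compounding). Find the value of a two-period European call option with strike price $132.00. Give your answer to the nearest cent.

Risk-neutral probability p = (1 + 0.04 − 0.75)/(1.4 − 0.75) = 0.2900/0.6500 = 0.4462
Terminal stock prices: S_uu = 225.4, S_ud = 120.8, S_dd = 64.69
Terminal payoffs (S − K): max(93.4, 0) = 93.4, max(-11.25, 0) = 0, max(-67.31, 0) = 0
Node u (S = 161): V_u = 1/1.04·[0.4462·93.4000 + 0.5538·0.0000] = 40.0680
Node d (S = 86.25): V_d = 1/1.04·[0.4462·0.0000 + 0.5538·0.0000] = 0.0000
Node 0 (S = 115): V_0 = 1/1.04·[0.4462·40.0680 + 0.5538·0.0000] = 17.1890

$17.19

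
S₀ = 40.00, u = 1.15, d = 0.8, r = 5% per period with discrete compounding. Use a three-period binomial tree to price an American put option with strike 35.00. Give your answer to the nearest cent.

1.26

Risk-neutral probability p = (1 + 0.05 − 0.8)/(1.15 − 0.8) = 0.2500/0.3500 = 0.7143
Terminal stock prices: S_uuu = 60.83, S_uud = 42.32, S_udd = 29.44, S_ddd = 20.48
Terminal payoffs (K − S): max(-25.83, 0) = 0, max(-7.32, 0) = 0, max(5.56, 0) = 5.56, max(14.52, 0) = 14.52
Node uu (S = 52.9): continuation = 1/1.05·[0.7143·0.0000 + 0.2857·0.0000] = 0.0000; exercise value = 0.0000 ≤ continuation, so V_uu = 0.0000
Node ud (S = 36.8): continuation = 1/1.05·[0.7143·0.0000 + 0.2857·5.5600] = 1.5129; exercise value = 0.0000 ≤ continuation, so V_ud = 1.5129
Node dd (S = 25.6): continuation = 1/1.05·[0.7143·5.5600 + 0.2857·14.5200] = 7.7333; exercise value = 9.4000 > continuation, so V_dd = 9.4000 (exercise)
Node u (S = 46): continuation = 1/1.05·[0.7143·0.0000 + 0.2857·1.5129] = 0.4117; exercise value = 0.0000 ≤ continuation, so V_u = 0.4117
Node d (S = 32): continuation = 1/1.05·[0.7143·1.5129 + 0.2857·9.4000] = 3.5870; exercise value = 3.0000 ≤ continuation, so V_d = 3.5870
Node 0 (S = 40): continuation = 1/1.05·[0.7143·0.4117 + 0.2857·3.5870] = 1.2561; exercise value = 0.0000 ≤ continuation, so V_0 = 1.2561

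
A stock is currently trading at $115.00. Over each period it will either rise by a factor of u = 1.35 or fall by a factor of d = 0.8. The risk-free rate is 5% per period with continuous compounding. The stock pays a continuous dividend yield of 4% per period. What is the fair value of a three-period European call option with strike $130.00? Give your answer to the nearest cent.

$16.10

Per-period risk-free factor R = e^0.05 = 1.0513; dividend-adjusted growth = e^(0.05−0.04) = 1.0101.
Risk-neutral probability p = (1.0101 − 0.8)/(1.35 − 0.8) = 0.2101/0.5500 = 0.3819
Terminal stock prices: S_uuu = 282.9, S_uud = 167.7, S_udd = 99.36, S_ddd = 58.88
Terminal payoffs (S − K): max(152.9, 0) = 152.9, max(37.67, 0) = 37.67, max(-30.64, 0) = 0, max(-71.12, 0) = 0
Node uu (S = 209.6): V_uu = e^(−0.05)·[0.3819·152.9431 + 0.6181·37.6700] = 77.7096
Node ud (S = 124.2): V_ud = e^(−0.05)·[0.3819·37.6700 + 0.6181·0.0000] = 13.6849
Node dd (S = 73.6): V_dd = e^(−0.05)·[0.3819·0.0000 + 0.6181·0.0000] = 0.0000
Node u (S = 155.2): V_u = e^(−0.05)·[0.3819·77.7096 + 0.6181·13.6849] = 36.2766
Node d (S = 92): V_d = e^(−0.05)·[0.3819·13.6849 + 0.6181·0.0000] = 4.9715
Node 0 (S = 115): V_0 = e^(−0.05)·[0.3819·36.2766 + 0.6181·4.9715] = 16.1017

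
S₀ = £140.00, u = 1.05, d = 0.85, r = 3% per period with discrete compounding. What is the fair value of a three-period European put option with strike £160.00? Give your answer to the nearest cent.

£7.80

Risk-neutral probability p = (1 + 0.03 − 0.85)/(1.05 − 0.85) = 0.1800/0.2000 = 0.9000
Terminal stock prices: S_uuu = 162.1, S_uud = 131.2, S_udd = 106.2, S_ddd = 85.98
Terminal payoffs (K − S): max(-2.068, 0) = 0, max(28.8, 0) = 28.8, max(53.79, 0) = 53.79, max(74.02, 0) = 74.02
Node uu (S = 154.3): V_uu = 1/1.03·[0.9000·0.0000 + 0.1000·28.8025] = 2.7964
Node ud (S = 125): V_ud = 1/1.03·[0.9000·28.8025 + 0.1000·53.7925] = 30.3898
Node dd (S = 101.1): V_dd = 1/1.03·[0.9000·53.7925 + 0.1000·74.0225] = 54.1898
Node u (S = 147): V_u = 1/1.03·[0.9000·2.7964 + 0.1000·30.3898] = 5.3939
Node d (S = 119): V_d = 1/1.03·[0.9000·30.3898 + 0.1000·54.1898] = 31.8153
Node 0 (S = 140): V_0 = 1/1.03·[0.9000·5.3939 + 0.1000·31.8153] = 7.8020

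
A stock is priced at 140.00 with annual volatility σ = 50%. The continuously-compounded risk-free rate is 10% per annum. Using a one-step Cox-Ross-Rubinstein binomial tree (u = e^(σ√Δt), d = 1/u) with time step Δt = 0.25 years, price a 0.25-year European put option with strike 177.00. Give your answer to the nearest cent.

CRR parameters: u = e^(σ√Δt) = e^(0.5·√0.25) = 1.2840, d = 1/u = 0.7788
Per-period rate: rΔt = 0.1·0.25 = 0.025, so R = e^0.025 = 1.0253
Risk-neutral probability p = (e^0.025 − 0.7788)/(1.2840 − 0.7788) = 0.2465/0.5052 = 0.4879
Terminal stock prices: S_u = 179.8, S_d = 109
Terminal payoffs (K − S): max(-2.764, 0) = 0, max(67.97, 0) = 67.97
Node 0 (S = 140): V_0 = e^(−0.025)·[0.4879·0.0000 + 0.5121·67.9679] = 33.9450

33.94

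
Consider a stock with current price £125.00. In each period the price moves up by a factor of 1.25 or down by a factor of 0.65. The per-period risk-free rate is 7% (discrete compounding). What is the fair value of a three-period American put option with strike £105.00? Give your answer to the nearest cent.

Risk-neutral probability p = (1 + 0.07 − 0.65)/(1.25 − 0.65) = 0.4200/0.6000 = 0.7000
Terminal stock prices: S_uuu = 244.1, S_uud = 127, S_udd = 66.02, S_ddd = 34.33
Terminal payoffs (K − S): max(-139.1, 0) = 0, max(-21.95, 0) = 0, max(38.98, 0) = 38.98, max(70.67, 0) = 70.67
Node uu (S = 195.3): continuation = 1/1.07·[0.7000·0.0000 + 0.3000·0.0000] = 0.0000; exercise value = 0.0000 ≤ continuation, so V_uu = 0.0000
Node ud (S = 101.6): continuation = 1/1.07·[0.7000·0.0000 + 0.3000·38.9844] = 10.9302; exercise value = 3.4375 ≤ continuation, so V_ud = 10.9302
Node dd (S = 52.81): continuation = 1/1.07·[0.7000·38.9844 + 0.3000·70.6719] = 45.3183; exercise value = 52.1875 > continuation, so V_dd = 52.1875 (exercise)
Node u (S = 156.2): continuation = 1/1.07·[0.7000·0.0000 + 0.3000·10.9302] = 3.0645; exercise value = 0.0000 ≤ continuation, so V_u = 3.0645
Node d (S = 81.25): continuation = 1/1.07·[0.7000·10.9302 + 0.3000·52.1875] = 21.7826; exercise value = 23.7500 > continuation, so V_d = 23.7500 (exercise)
Node 0 (S = 125): continuation = 1/1.07·[0.7000·3.0645 + 0.3000·23.7500] = 8.6637; exercise value = 0.0000 ≤ continuation, so V_0 = 8.6637

£8.66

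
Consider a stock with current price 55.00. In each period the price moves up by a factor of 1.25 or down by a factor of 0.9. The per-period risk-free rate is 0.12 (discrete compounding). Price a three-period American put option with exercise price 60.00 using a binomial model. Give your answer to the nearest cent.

5.00

Risk-neutral probability p = (1 + 0.12 − 0.9)/(1.25 − 0.9) = 0.2200/0.3500 = 0.6286
Terminal stock prices: S_uuu = 107.4, S_uud = 77.34, S_udd = 55.69, S_ddd = 40.1
Terminal payoffs (K − S): max(-47.42, 0) = 0, max(-17.34, 0) = 0, max(4.312, 0) = 4.312, max(19.9, 0) = 19.9
Node uu (S = 85.94): continuation = 1/1.12·[0.6286·0.0000 + 0.3714·0.0000] = 0.0000; exercise value = 0.0000 ≤ continuation, so V_uu = 0.0000
Node ud (S = 61.88): continuation = 1/1.12·[0.6286·0.0000 + 0.3714·4.3125] = 1.4302; exercise value = 0.0000 ≤ continuation, so V_ud = 1.4302
Node dd (S = 44.55): continuation = 1/1.12·[0.6286·4.3125 + 0.3714·19.9050] = 9.0214; exercise value = 15.4500 > continuation, so V_dd = 15.4500 (exercise)
Node u (S = 68.75): continuation = 1/1.12·[0.6286·0.0000 + 0.3714·1.4302] = 0.4743; exercise value = 0.0000 ≤ continuation, so V_u = 0.4743
Node d (S = 49.5): continuation = 1/1.12·[0.6286·1.4302 + 0.3714·15.4500] = 5.9264; exercise value = 10.5000 > continuation, so V_d = 10.5000 (exercise)
Node 0 (S = 55): continuation = 1/1.12·[0.6286·0.4743 + 0.3714·10.5000] = 3.7483; exercise value = 5.0000 > continuation, so V_0 = 5.0000 (exercise)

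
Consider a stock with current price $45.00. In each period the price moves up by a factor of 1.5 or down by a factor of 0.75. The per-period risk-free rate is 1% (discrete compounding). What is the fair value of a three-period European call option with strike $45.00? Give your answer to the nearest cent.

$11.39

Risk-neutral probability p = (1 + 0.01 − 0.75)/(1.5 − 0.75) = 0.2600/0.7500 = 0.3467
Terminal stock prices: S_uuu = 151.9, S_uud = 75.94, S_udd = 37.97, S_ddd = 18.98
Terminal payoffs (S − K): max(106.9, 0) = 106.9, max(30.94, 0) = 30.94, max(-7.031, 0) = 0, max(-26.02, 0) = 0
Node uu (S = 101.2): V_uu = 1/1.01·[0.3467·106.8750 + 0.6533·30.9375] = 56.6955
Node ud (S = 50.62): V_ud = 1/1.01·[0.3467·30.9375 + 0.6533·0.0000] = 10.6188
Node dd (S = 25.31): V_dd = 1/1.01·[0.3467·0.0000 + 0.6533·0.0000] = 0.0000
Node u (S = 67.5): V_u = 1/1.01·[0.3467·56.6955 + 0.6533·10.6188] = 26.3288
Node d (S = 33.75): V_d = 1/1.01·[0.3467·10.6188 + 0.6533·0.0000] = 3.6447
Node 0 (S = 45): V_0 = 1/1.01·[0.3467·26.3288 + 0.6533·3.6447] = 11.3946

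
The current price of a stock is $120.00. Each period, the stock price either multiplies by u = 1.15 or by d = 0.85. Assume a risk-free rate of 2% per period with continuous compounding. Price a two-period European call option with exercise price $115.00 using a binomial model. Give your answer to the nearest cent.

$14.60

Risk-neutral probability p = (e^0.02 − 0.85)/(1.15 − 0.85) = 0.1702/0.3000 = 0.5673
Terminal stock prices: S_uu = 158.7, S_ud = 117.3, S_dd = 86.7
Terminal payoffs (S − K): max(43.7, 0) = 43.7, max(2.3, 0) = 2.3, max(-28.3, 0) = 0
Node u (S = 138): V_u = e^(−0.02)·[0.5673·43.7000 + 0.4327·2.3000] = 25.2772
Node d (S = 102): V_d = e^(−0.02)·[0.5673·2.3000 + 0.4327·0.0000] = 1.2790
Node 0 (S = 120): V_0 = e^(−0.02)·[0.5673·25.2772 + 0.4327·1.2790] = 14.5992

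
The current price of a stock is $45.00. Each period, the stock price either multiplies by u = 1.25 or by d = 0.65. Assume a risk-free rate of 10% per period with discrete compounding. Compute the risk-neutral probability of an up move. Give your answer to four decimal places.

Risk-neutral probability p = (1 + 0.1 − 0.65)/(1.25 − 0.65) = 0.4500/0.6000 = 0.7500

p = 0.7500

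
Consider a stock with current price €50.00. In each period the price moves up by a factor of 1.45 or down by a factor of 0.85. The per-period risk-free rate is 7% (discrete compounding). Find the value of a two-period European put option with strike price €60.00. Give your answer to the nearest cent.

Risk-neutral probability p = (1 + 0.07 − 0.85)/(1.45 − 0.85) = 0.2200/0.6000 = 0.3667
Terminal stock prices: S_uu = 105.1, S_ud = 61.62, S_dd = 36.12
Terminal payoffs (K − S): max(-45.12, 0) = 0, max(-1.625, 0) = 0, max(23.88, 0) = 23.88
Node u (S = 72.5): V_u = 1/1.07·[0.3667·0.0000 + 0.6333·0.0000] = 0.0000
Node d (S = 42.5): V_d = 1/1.07·[0.3667·0.0000 + 0.6333·23.8750] = 14.1316
Node 0 (S = 50): V_0 = 1/1.07·[0.3667·0.0000 + 0.6333·14.1316] = 8.3645

€8.36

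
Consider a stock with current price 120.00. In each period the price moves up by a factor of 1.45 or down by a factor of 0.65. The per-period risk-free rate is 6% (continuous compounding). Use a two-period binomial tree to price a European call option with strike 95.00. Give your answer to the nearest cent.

Risk-neutral probability p = (e^0.06 − 0.65)/(1.45 − 0.65) = 0.4118/0.8000 = 0.5148
Terminal stock prices: S_uu = 252.3, S_ud = 113.1, S_dd = 50.7
Terminal payoffs (S − K): max(157.3, 0) = 157.3, max(18.1, 0) = 18.1, max(-44.3, 0) = 0
Node u (S = 174): V_u = e^(−0.06)·[0.5148·157.3000 + 0.4852·18.1000] = 84.5324
Node d (S = 78): V_d = e^(−0.06)·[0.5148·18.1000 + 0.4852·0.0000] = 8.7752
Node 0 (S = 120): V_0 = e^(−0.06)·[0.5148·84.5324 + 0.4852·8.7752] = 44.9925

44.99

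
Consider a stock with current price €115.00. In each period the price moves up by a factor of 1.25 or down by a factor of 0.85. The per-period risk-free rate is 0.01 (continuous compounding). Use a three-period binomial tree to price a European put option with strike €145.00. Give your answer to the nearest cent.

€32.83

Risk-neutral probability p = (e^0.01 − 0.85)/(1.25 − 0.85) = 0.1601/0.4000 = 0.4001
Terminal stock prices: S_uuu = 224.6, S_uud = 152.7, S_udd = 103.9, S_ddd = 70.62
Terminal payoffs (K − S): max(-79.61, 0) = 0, max(-7.734, 0) = 0, max(41.14, 0) = 41.14, max(74.38, 0) = 74.38
Node uu (S = 179.7): V_uu = e^(−0.01)·[0.4001·0.0000 + 0.5999·0.0000] = 0.0000
Node ud (S = 122.2): V_ud = e^(−0.01)·[0.4001·0.0000 + 0.5999·41.1406] = 24.4337
Node dd (S = 83.09): V_dd = e^(−0.01)·[0.4001·41.1406 + 0.5999·74.3756] = 60.4697
Node u (S = 143.8): V_u = e^(−0.01)·[0.4001·0.0000 + 0.5999·24.4337] = 14.5113
Node d (S = 97.75): V_d = e^(−0.01)·[0.4001·24.4337 + 0.5999·60.4697] = 45.5926
Node 0 (S = 115): V_0 = e^(−0.01)·[0.4001·14.5113 + 0.5999·45.5926] = 32.8262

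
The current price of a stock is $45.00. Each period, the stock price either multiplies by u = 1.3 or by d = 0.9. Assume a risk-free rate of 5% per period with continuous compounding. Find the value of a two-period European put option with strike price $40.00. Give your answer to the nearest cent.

Risk-neutral probability p = (e^0.05 − 0.9)/(1.3 − 0.9) = 0.1513/0.4000 = 0.3782
Terminal stock prices: S_uu = 76.05, S_ud = 52.65, S_dd = 36.45
Terminal payoffs (K − S): max(-36.05, 0) = 0, max(-12.65, 0) = 0, max(3.55, 0) = 3.55
Node u (S = 58.5): V_u = e^(−0.05)·[0.3782·0.0000 + 0.6218·0.0000] = 0.0000
Node d (S = 40.5): V_d = e^(−0.05)·[0.3782·0.0000 + 0.6218·3.5500] = 2.0998
Node 0 (S = 45): V_0 = e^(−0.05)·[0.3782·0.0000 + 0.6218·2.0998] = 1.2420

$1.24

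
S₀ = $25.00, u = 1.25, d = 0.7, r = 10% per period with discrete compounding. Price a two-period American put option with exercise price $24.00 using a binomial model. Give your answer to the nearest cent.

$1.96

Risk-neutral probability p = (1 + 0.1 − 0.7)/(1.25 − 0.7) = 0.4000/0.5500 = 0.7273
Terminal stock prices: S_uu = 39.06, S_ud = 21.88, S_dd = 12.25
Terminal payoffs (K − S): max(-15.06, 0) = 0, max(2.125, 0) = 2.125, max(11.75, 0) = 11.75
Node u (S = 31.25): continuation = 1/1.1·[0.7273·0.0000 + 0.2727·2.1250] = 0.5269; exercise value = 0.0000 ≤ continuation, so V_u = 0.5269
Node d (S = 17.5): continuation = 1/1.1·[0.7273·2.1250 + 0.2727·11.7500] = 4.3182; exercise value = 6.5000 > continuation, so V_d = 6.5000 (exercise)
Node 0 (S = 25): continuation = 1/1.1·[0.7273·0.5269 + 0.2727·6.5000] = 1.9599; exercise value = 0.0000 ≤ continuation, so V_0 = 1.9599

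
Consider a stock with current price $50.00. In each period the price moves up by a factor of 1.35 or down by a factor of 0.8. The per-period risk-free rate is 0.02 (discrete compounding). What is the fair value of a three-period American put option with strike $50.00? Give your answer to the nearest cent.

$8.07

Risk-neutral probability p = (1 + 0.02 − 0.8)/(1.35 − 0.8) = 0.2200/0.5500 = 0.4000
Terminal stock prices: S_uuu = 123, S_uud = 72.9, S_udd = 43.2, S_ddd = 25.6
Terminal payoffs (K − S): max(-73.02, 0) = 0, max(-22.9, 0) = 0, max(6.8, 0) = 6.8, max(24.4, 0) = 24.4
Node uu (S = 91.13): continuation = 1/1.02·[0.4000·0.0000 + 0.6000·0.0000] = 0.0000; exercise value = 0.0000 ≤ continuation, so V_uu = 0.0000
Node ud (S = 54): continuation = 1/1.02·[0.4000·0.0000 + 0.6000·6.8000] = 4.0000; exercise value = 0.0000 ≤ continuation, so V_ud = 4.0000
Node dd (S = 32): continuation = 1/1.02·[0.4000·6.8000 + 0.6000·24.4000] = 17.0196; exercise value = 18.0000 > continuation, so V_dd = 18.0000 (exercise)
Node u (S = 67.5): continuation = 1/1.02·[0.4000·0.0000 + 0.6000·4.0000] = 2.3529; exercise value = 0.0000 ≤ continuation, so V_u = 2.3529
Node d (S = 40): continuation = 1/1.02·[0.4000·4.0000 + 0.6000·18.0000] = 12.1569; exercise value = 10.0000 ≤ continuation, so V_d = 12.1569
Node 0 (S = 50): continuation = 1/1.02·[0.4000·2.3529 + 0.6000·12.1569] = 8.0738; exercise value = 0.0000 ≤ continuation, so V_0 = 8.0738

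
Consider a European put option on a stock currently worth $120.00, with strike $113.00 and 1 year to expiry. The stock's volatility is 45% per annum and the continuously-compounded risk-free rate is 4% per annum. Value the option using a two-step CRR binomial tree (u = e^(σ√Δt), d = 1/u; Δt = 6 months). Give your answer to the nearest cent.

CRR parameters: u = e^(σ√Δt) = e^(0.45·√0.5) = 1.3746, d = 1/u = 0.7275
Per-period rate: rΔt = 0.04·0.5 = 0.02, so R = e^0.02 = 1.0202
Risk-neutral probability p = (e^0.02 − 0.7275)/(1.3746 − 0.7275) = 0.2927/0.6472 = 0.4523
Terminal stock prices: S_uu = 226.8, S_ud = 120, S_dd = 63.5
Terminal payoffs (K − S): max(-113.8, 0) = 0, max(-7, 0) = 0, max(49.5, 0) = 49.5
Node u (S = 165): V_u = e^(−0.02)·[0.4523·0.0000 + 0.5477·0.0000] = 0.0000
Node d (S = 87.3): V_d = e^(−0.02)·[0.4523·0.0000 + 0.5477·49.4965] = 26.5710
Node 0 (S = 120): V_0 = e^(−0.02)·[0.4523·0.0000 + 0.5477·26.5710] = 14.2640

$14.26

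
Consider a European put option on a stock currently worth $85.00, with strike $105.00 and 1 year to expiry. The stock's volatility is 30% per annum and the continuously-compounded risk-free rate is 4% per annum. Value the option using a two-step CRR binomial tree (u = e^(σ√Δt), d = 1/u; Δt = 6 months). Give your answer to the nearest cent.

CRR parameters: u = e^(σ√Δt) = e^(0.3·√0.5) = 1.2363, d = 1/u = 0.8089
Per-period rate: rΔt = 0.04·0.5 = 0.02, so R = e^0.02 = 1.0202
Risk-neutral probability p = (e^0.02 − 0.8089)/(1.2363 − 0.8089) = 0.2113/0.4275 = 0.4944
Terminal stock prices: S_uu = 129.9, S_ud = 85, S_dd = 55.61
Terminal payoffs (K − S): max(-24.92, 0) = 0, max(20, 0) = 20, max(49.39, 0) = 49.39
Node u (S = 105.1): V_u = e^(−0.02)·[0.4944·0.0000 + 0.5056·20.0000] = 9.9113
Node d (S = 68.75): V_d = e^(−0.02)·[0.4944·20.0000 + 0.5056·49.3887] = 34.1679
Node 0 (S = 85): V_0 = e^(−0.02)·[0.4944·9.9113 + 0.5056·34.1679] = 21.7358

$21.74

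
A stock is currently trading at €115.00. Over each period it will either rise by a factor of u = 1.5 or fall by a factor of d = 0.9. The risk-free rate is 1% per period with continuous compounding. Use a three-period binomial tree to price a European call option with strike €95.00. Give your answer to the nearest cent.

€28.71

Risk-neutral probability p = (e^0.01 − 0.9)/(1.5 − 0.9) = 0.1101/0.6000 = 0.1834
Terminal stock prices: S_uuu = 388.1, S_uud = 232.9, S_udd = 139.7, S_ddd = 83.84
Terminal payoffs (S − K): max(293.1, 0) = 293.1, max(137.9, 0) = 137.9, max(44.73, 0) = 44.73, max(-11.16, 0) = 0
Node uu (S = 258.8): V_uu = e^(−0.01)·[0.1834·293.1250 + 0.8166·137.8750] = 164.6953
Node ud (S = 155.2): V_ud = e^(−0.01)·[0.1834·137.8750 + 0.8166·44.7250] = 61.1953
Node dd (S = 93.15): V_dd = e^(−0.01)·[0.1834·44.7250 + 0.8166·0.0000] = 8.1217
Node u (S = 172.5): V_u = e^(−0.01)·[0.1834·164.6953 + 0.8166·61.1953] = 79.3811
Node d (S = 103.5): V_d = e^(−0.01)·[0.1834·61.1953 + 0.8166·8.1217] = 17.6786
Node 0 (S = 115): V_0 = e^(−0.01)·[0.1834·79.3811 + 0.8166·17.6786] = 28.7074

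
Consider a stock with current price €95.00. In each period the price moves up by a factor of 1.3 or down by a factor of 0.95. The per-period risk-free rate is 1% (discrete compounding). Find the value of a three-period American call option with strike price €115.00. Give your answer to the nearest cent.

Risk-neutral probability p = (1 + 0.01 − 0.95)/(1.3 − 0.95) = 0.0600/0.3500 = 0.1714
Terminal stock prices: S_uuu = 208.7, S_uud = 152.5, S_udd = 111.5, S_ddd = 81.45
Terminal payoffs (S − K): max(93.72, 0) = 93.72, max(37.52, 0) = 37.52, max(-3.541, 0) = 0, max(-33.55, 0) = 0
Node uu (S = 160.6): continuation = 1/1.01·[0.1714·93.7150 + 0.8286·37.5225] = 46.6886; exercise value = 45.5500 ≤ continuation, so V_uu = 46.6886
Node ud (S = 117.3): continuation = 1/1.01·[0.1714·37.5225 + 0.8286·0.0000] = 6.3687; exercise value = 2.3250 ≤ continuation, so V_ud = 6.3687
Node dd (S = 85.74): continuation = 1/1.01·[0.1714·0.0000 + 0.8286·0.0000] = 0.0000; exercise value = 0.0000 ≤ continuation, so V_dd = 0.0000
Node u (S = 123.5): continuation = 1/1.01·[0.1714·46.6886 + 0.8286·6.3687] = 13.1492; exercise value = 8.5000 ≤ continuation, so V_u = 13.1492
Node d (S = 90.25): continuation = 1/1.01·[0.1714·6.3687 + 0.8286·0.0000] = 1.0810; exercise value = 0.0000 ≤ continuation, so V_d = 1.0810
Node 0 (S = 95): continuation = 1/1.01·[0.1714·13.1492 + 0.8286·1.0810] = 3.1186; exercise value = 0.0000 ≤ continuation, so V_0 = 3.1186

€3.12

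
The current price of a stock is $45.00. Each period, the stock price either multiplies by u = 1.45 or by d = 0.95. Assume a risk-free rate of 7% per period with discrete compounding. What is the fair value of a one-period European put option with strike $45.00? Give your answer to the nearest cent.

$1.60

Risk-neutral probability p = (1 + 0.07 − 0.95)/(1.45 − 0.95) = 0.1200/0.5000 = 0.2400
Terminal stock prices: S_u = 65.25, S_d = 42.75
Terminal payoffs (K − S): max(-20.25, 0) = 0, max(2.25, 0) = 2.25
Node 0 (S = 45): V_0 = 1/1.07·[0.2400·0.0000 + 0.7600·2.2500] = 1.5981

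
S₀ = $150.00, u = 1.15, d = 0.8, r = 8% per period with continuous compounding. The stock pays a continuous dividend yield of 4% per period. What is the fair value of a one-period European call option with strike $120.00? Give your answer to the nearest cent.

$33.34

Per-period risk-free factor R = e^0.08 = 1.0833; dividend-adjusted growth = e^(0.08−0.04) = 1.0408.
Risk-neutral probability p = (1.0408 − 0.8)/(1.15 − 0.8) = 0.2408/0.3500 = 0.6880
Terminal stock prices: S_u = 172.5, S_d = 120
Terminal payoffs (S − K): max(52.5, 0) = 52.5, max(0, 0) = 0
Node 0 (S = 150): V_0 = e^(−0.08)·[0.6880·52.5000 + 0.3120·0.0000] = 33.3445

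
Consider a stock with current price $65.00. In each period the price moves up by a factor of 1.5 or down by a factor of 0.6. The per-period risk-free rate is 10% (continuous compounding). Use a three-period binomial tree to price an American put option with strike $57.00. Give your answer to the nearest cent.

Risk-neutral probability p = (e^0.1 − 0.6)/(1.5 − 0.6) = 0.5052/0.9000 = 0.5613
Terminal stock prices: S_uuu = 219.4, S_uud = 87.75, S_udd = 35.1, S_ddd = 14.04
Terminal payoffs (K − S): max(-162.4, 0) = 0, max(-30.75, 0) = 0, max(21.9, 0) = 21.9, max(42.96, 0) = 42.96
Node uu (S = 146.2): continuation = e^(−0.1)·[0.5613·0.0000 + 0.4387·0.0000] = 0.0000; exercise value = 0.0000 ≤ continuation, so V_uu = 0.0000
Node ud (S = 58.5): continuation = e^(−0.1)·[0.5613·0.0000 + 0.4387·21.9000] = 8.6932; exercise value = 0.0000 ≤ continuation, so V_ud = 8.6932
Node dd (S = 23.4): continuation = e^(−0.1)·[0.5613·21.9000 + 0.4387·42.9600] = 28.1757; exercise value = 33.6000 > continuation, so V_dd = 33.6000 (exercise)
Node u (S = 97.5): continuation = e^(−0.1)·[0.5613·0.0000 + 0.4387·8.6932] = 3.4508; exercise value = 0.0000 ≤ continuation, so V_u = 3.4508
Node d (S = 39): continuation = e^(−0.1)·[0.5613·8.6932 + 0.4387·33.6000] = 17.7527; exercise value = 18.0000 > continuation, so V_d = 18.0000 (exercise)
Node 0 (S = 65): continuation = e^(−0.1)·[0.5613·3.4508 + 0.4387·18.0000] = 8.8977; exercise value = 0.0000 ≤ continuation, so V_0 = 8.8977

$8.90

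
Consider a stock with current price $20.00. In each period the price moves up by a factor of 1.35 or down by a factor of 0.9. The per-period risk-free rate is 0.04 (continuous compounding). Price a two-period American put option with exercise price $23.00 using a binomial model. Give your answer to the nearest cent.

Risk-neutral probability p = (e^0.04 − 0.9)/(1.35 − 0.9) = 0.1408/0.4500 = 0.3129
Terminal stock prices: S_uu = 36.45, S_ud = 24.3, S_dd = 16.2
Terminal payoffs (K − S): max(-13.45, 0) = 0, max(-1.3, 0) = 0, max(6.8, 0) = 6.8
Node u (S = 27): continuation = e^(−0.04)·[0.3129·0.0000 + 0.6871·0.0000] = 0.0000; exercise value = 0.0000 ≤ continuation, so V_u = 0.0000
Node d (S = 18): continuation = e^(−0.04)·[0.3129·0.0000 + 0.6871·6.8000] = 4.4890; exercise value = 5.0000 > continuation, so V_d = 5.0000 (exercise)
Node 0 (S = 20): continuation = e^(−0.04)·[0.3129·0.0000 + 0.6871·5.0000] = 3.3007; exercise value = 3.0000 ≤ continuation, so V_0 = 3.3007

$3.30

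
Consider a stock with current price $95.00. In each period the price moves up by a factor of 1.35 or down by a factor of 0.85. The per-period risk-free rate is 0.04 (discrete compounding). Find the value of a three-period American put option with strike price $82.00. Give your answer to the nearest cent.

$5.01

Risk-neutral probability p = (1 + 0.04 − 0.85)/(1.35 − 0.85) = 0.1900/0.5000 = 0.3800
Terminal stock prices: S_uuu = 233.7, S_uud = 147.2, S_udd = 92.66, S_ddd = 58.34
Terminal payoffs (K − S): max(-151.7, 0) = 0, max(-65.17, 0) = 0, max(-10.66, 0) = 0, max(23.66, 0) = 23.66
Node uu (S = 173.1): continuation = 1/1.04·[0.3800·0.0000 + 0.6200·0.0000] = 0.0000; exercise value = 0.0000 ≤ continuation, so V_uu = 0.0000
Node ud (S = 109): continuation = 1/1.04·[0.3800·0.0000 + 0.6200·0.0000] = 0.0000; exercise value = 0.0000 ≤ continuation, so V_ud = 0.0000
Node dd (S = 68.64): continuation = 1/1.04·[0.3800·0.0000 + 0.6200·23.6581] = 14.1039; exercise value = 13.3625 ≤ continuation, so V_dd = 14.1039
Node u (S = 128.2): continuation = 1/1.04·[0.3800·0.0000 + 0.6200·0.0000] = 0.0000; exercise value = 0.0000 ≤ continuation, so V_u = 0.0000
Node d (S = 80.75): continuation = 1/1.04·[0.3800·0.0000 + 0.6200·14.1039] = 8.4081; exercise value = 1.2500 ≤ continuation, so V_d = 8.4081
Node 0 (S = 95): continuation = 1/1.04·[0.3800·0.0000 + 0.6200·8.4081] = 5.0125; exercise value = 0.0000 ≤ continuation, so V_0 = 5.0125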